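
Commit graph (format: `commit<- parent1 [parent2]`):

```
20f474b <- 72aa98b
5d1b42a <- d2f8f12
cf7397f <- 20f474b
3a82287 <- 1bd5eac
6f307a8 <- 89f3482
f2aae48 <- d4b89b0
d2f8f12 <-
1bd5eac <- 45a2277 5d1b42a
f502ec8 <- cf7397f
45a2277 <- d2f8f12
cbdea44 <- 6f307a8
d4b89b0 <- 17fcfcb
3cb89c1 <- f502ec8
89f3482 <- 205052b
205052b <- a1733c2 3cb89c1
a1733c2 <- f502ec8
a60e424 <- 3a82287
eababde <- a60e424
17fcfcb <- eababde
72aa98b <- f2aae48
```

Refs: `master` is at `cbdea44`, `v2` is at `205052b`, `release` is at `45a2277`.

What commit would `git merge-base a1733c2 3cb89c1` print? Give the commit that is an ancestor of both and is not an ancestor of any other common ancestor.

Ancestors of a1733c2: {17fcfcb, 1bd5eac, 20f474b, 3a82287, 45a2277, 5d1b42a, 72aa98b, a1733c2, a60e424, cf7397f, d2f8f12, d4b89b0, eababde, f2aae48, f502ec8}.
Ancestors of 3cb89c1: {17fcfcb, 1bd5eac, 20f474b, 3a82287, 3cb89c1, 45a2277, 5d1b42a, 72aa98b, a60e424, cf7397f, d2f8f12, d4b89b0, eababde, f2aae48, f502ec8}.
Common ancestors: {17fcfcb, 1bd5eac, 20f474b, 3a82287, 45a2277, 5d1b42a, 72aa98b, a60e424, cf7397f, d2f8f12, d4b89b0, eababde, f2aae48, f502ec8}.
Among these, f502ec8 is not an ancestor of any other common ancestor — it is the merge base.

f502ec8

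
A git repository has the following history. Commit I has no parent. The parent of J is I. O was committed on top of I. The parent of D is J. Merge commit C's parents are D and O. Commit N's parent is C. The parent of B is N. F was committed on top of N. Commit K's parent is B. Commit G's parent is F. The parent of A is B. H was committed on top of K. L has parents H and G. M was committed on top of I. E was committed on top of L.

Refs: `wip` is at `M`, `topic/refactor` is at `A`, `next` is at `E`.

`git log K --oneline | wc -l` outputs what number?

Walking parent pointers from K: reachable set = {B, C, D, I, J, K, N, O}.
That is 8 commits.

8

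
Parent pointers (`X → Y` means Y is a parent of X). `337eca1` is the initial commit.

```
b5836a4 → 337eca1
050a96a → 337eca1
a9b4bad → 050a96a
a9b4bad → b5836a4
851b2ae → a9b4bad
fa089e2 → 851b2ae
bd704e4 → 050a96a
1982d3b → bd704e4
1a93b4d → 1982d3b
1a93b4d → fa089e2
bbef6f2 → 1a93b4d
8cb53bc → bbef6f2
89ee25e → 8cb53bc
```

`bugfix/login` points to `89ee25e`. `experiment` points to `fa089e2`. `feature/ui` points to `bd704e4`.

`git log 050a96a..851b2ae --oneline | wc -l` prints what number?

Reachable from 851b2ae: {050a96a, 337eca1, 851b2ae, a9b4bad, b5836a4}.
Reachable from 050a96a: {050a96a, 337eca1}.
In 851b2ae's history but not 050a96a's: {851b2ae, a9b4bad, b5836a4} — 3 commits.

3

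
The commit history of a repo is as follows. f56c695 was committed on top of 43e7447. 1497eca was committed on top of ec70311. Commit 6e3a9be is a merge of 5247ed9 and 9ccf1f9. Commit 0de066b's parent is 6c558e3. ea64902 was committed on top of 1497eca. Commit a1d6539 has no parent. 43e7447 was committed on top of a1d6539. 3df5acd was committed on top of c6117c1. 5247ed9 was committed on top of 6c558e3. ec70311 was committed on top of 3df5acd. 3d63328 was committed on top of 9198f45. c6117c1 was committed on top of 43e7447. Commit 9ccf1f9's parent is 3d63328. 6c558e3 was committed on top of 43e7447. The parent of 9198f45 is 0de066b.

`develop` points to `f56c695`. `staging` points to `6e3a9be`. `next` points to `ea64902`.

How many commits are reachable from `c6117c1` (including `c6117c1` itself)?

Walking parent pointers from c6117c1: reachable set = {43e7447, a1d6539, c6117c1}.
That is 3 commits.

3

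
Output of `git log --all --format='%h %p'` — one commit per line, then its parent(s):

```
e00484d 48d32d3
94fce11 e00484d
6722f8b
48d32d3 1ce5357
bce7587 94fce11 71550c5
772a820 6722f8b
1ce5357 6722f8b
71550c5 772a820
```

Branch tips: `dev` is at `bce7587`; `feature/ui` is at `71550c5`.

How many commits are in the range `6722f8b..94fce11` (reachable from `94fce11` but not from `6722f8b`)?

Reachable from 94fce11: {1ce5357, 48d32d3, 6722f8b, 94fce11, e00484d}.
Reachable from 6722f8b: {6722f8b}.
In 94fce11's history but not 6722f8b's: {1ce5357, 48d32d3, 94fce11, e00484d} — 4 commits.

4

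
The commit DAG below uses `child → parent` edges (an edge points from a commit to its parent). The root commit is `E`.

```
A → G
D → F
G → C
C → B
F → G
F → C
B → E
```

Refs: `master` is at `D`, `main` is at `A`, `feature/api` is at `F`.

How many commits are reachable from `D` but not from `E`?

5

Reachable from D: {B, C, D, E, F, G}.
Reachable from E: {E}.
In D's history but not E's: {B, C, D, F, G} — 5 commits.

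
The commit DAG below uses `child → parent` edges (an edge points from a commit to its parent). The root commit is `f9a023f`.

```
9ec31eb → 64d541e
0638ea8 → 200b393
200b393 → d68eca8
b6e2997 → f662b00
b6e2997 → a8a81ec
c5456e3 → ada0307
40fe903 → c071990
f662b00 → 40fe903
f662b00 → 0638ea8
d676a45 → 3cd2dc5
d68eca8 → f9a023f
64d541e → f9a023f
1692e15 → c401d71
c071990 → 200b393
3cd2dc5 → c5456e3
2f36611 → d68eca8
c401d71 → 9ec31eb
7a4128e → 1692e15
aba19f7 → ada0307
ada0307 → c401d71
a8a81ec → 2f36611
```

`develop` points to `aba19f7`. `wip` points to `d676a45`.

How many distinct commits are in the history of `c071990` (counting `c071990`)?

Walking parent pointers from c071990: reachable set = {200b393, c071990, d68eca8, f9a023f}.
That is 4 commits.

4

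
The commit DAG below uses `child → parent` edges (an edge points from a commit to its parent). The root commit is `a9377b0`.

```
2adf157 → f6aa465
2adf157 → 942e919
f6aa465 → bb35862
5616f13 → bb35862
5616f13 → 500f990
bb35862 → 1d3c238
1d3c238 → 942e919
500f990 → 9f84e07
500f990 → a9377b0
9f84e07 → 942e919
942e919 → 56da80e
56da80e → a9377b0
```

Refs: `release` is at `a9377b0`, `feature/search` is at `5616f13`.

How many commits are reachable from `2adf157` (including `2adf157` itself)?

7

Walking parent pointers from 2adf157: reachable set = {1d3c238, 2adf157, 56da80e, 942e919, a9377b0, bb35862, f6aa465}.
That is 7 commits.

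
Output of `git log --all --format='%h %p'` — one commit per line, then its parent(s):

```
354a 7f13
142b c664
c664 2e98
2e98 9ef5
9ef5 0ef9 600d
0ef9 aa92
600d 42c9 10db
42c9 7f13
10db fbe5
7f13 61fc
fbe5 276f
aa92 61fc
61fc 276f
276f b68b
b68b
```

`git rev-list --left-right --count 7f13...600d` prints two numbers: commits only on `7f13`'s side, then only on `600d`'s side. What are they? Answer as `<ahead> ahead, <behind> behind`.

0 ahead, 4 behind

Reachable from 7f13: {276f, 61fc, 7f13, b68b}.
Reachable from 600d: {10db, 276f, 42c9, 600d, 61fc, 7f13, b68b, fbe5}.
Only in 7f13's history (ahead): {} — 0.
Only in 600d's history (behind): {10db, 42c9, 600d, fbe5} — 4.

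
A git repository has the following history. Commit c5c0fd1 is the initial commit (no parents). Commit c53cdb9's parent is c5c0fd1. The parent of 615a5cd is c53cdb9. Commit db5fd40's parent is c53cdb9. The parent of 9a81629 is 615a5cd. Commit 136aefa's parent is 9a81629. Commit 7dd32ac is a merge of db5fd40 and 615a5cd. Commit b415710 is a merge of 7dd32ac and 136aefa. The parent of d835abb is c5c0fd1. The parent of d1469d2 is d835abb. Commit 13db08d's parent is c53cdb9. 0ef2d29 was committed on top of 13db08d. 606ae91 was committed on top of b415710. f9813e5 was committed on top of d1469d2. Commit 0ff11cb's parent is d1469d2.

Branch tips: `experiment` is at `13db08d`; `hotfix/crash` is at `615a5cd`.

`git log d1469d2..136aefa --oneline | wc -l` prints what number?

Reachable from 136aefa: {136aefa, 615a5cd, 9a81629, c53cdb9, c5c0fd1}.
Reachable from d1469d2: {c5c0fd1, d1469d2, d835abb}.
In 136aefa's history but not d1469d2's: {136aefa, 615a5cd, 9a81629, c53cdb9} — 4 commits.

4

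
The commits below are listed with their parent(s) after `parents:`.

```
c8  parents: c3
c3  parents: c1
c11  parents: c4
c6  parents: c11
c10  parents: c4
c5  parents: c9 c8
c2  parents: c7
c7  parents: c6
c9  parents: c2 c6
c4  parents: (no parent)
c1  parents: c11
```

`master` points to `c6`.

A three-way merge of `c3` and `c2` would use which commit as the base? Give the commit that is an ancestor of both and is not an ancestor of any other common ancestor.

Ancestors of c3: {c1, c11, c3, c4}.
Ancestors of c2: {c11, c2, c4, c6, c7}.
Common ancestors: {c11, c4}.
Among these, c11 is not an ancestor of any other common ancestor — it is the merge base.

c11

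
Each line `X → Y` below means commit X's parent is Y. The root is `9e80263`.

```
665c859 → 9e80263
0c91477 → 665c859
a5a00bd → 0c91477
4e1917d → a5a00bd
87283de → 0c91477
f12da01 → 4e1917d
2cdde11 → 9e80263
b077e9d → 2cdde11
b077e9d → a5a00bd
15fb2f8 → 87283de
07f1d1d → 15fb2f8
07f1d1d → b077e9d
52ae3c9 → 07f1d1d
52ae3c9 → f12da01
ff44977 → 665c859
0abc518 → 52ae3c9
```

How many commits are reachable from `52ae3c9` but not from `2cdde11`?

10

Reachable from 52ae3c9: {07f1d1d, 0c91477, 15fb2f8, 2cdde11, 4e1917d, 52ae3c9, 665c859, 87283de, 9e80263, a5a00bd, b077e9d, f12da01}.
Reachable from 2cdde11: {2cdde11, 9e80263}.
In 52ae3c9's history but not 2cdde11's: {07f1d1d, 0c91477, 15fb2f8, 4e1917d, 52ae3c9, 665c859, 87283de, a5a00bd, b077e9d, f12da01} — 10 commits.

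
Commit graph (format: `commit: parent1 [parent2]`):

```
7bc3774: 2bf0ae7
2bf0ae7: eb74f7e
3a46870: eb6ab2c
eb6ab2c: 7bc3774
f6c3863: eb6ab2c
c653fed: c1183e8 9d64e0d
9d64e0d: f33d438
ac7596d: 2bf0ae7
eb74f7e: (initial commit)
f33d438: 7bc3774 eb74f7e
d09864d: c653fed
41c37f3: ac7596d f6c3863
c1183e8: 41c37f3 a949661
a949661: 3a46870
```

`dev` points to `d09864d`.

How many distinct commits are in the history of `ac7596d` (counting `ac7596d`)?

3

Walking parent pointers from ac7596d: reachable set = {2bf0ae7, ac7596d, eb74f7e}.
That is 3 commits.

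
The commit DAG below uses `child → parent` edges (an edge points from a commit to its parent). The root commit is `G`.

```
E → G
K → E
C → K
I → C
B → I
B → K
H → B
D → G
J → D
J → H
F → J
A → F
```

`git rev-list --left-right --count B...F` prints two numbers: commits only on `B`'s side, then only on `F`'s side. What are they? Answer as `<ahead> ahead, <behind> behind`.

0 ahead, 4 behind

Reachable from B: {B, C, E, G, I, K}.
Reachable from F: {B, C, D, E, F, G, H, I, J, K}.
Only in B's history (ahead): {} — 0.
Only in F's history (behind): {D, F, H, J} — 4.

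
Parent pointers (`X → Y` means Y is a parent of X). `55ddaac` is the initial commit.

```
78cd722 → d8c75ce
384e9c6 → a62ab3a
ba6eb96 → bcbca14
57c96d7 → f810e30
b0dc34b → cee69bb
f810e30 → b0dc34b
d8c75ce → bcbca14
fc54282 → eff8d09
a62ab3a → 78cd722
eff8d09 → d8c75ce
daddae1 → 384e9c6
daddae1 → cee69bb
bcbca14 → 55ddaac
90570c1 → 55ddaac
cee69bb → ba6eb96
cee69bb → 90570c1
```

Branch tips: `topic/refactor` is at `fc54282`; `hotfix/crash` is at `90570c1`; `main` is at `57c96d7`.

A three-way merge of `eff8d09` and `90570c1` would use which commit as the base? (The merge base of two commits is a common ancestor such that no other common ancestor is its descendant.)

55ddaac

Ancestors of eff8d09: {55ddaac, bcbca14, d8c75ce, eff8d09}.
Ancestors of 90570c1: {55ddaac, 90570c1}.
Common ancestors: {55ddaac}.
The only common ancestor is 55ddaac, so it is the merge base.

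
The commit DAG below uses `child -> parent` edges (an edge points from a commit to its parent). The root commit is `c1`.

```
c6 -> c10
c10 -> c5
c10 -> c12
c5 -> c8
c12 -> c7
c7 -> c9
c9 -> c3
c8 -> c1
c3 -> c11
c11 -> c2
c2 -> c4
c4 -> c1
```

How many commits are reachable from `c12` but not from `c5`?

7

Reachable from c12: {c1, c11, c12, c2, c3, c4, c7, c9}.
Reachable from c5: {c1, c5, c8}.
In c12's history but not c5's: {c11, c12, c2, c3, c4, c7, c9} — 7 commits.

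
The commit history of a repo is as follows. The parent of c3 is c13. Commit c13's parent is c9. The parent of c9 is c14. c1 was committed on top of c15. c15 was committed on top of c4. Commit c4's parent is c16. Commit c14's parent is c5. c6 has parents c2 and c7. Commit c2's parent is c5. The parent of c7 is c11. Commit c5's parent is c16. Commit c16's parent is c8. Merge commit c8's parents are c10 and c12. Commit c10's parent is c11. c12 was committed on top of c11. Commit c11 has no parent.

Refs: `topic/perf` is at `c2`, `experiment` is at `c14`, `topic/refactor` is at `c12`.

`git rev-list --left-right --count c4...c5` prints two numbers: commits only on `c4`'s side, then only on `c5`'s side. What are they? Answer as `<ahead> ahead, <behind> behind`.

Reachable from c4: {c10, c11, c12, c16, c4, c8}.
Reachable from c5: {c10, c11, c12, c16, c5, c8}.
Only in c4's history (ahead): {c4} — 1.
Only in c5's history (behind): {c5} — 1.

1 ahead, 1 behind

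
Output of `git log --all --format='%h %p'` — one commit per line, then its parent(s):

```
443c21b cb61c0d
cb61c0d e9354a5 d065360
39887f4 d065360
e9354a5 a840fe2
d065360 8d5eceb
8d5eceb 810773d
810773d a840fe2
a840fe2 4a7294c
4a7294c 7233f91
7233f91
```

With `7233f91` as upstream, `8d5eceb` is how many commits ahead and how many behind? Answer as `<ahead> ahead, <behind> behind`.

Reachable from 8d5eceb: {4a7294c, 7233f91, 810773d, 8d5eceb, a840fe2}.
Reachable from 7233f91: {7233f91}.
Only in 8d5eceb's history (ahead): {4a7294c, 810773d, 8d5eceb, a840fe2} — 4.
Only in 7233f91's history (behind): {} — 0.

4 ahead, 0 behind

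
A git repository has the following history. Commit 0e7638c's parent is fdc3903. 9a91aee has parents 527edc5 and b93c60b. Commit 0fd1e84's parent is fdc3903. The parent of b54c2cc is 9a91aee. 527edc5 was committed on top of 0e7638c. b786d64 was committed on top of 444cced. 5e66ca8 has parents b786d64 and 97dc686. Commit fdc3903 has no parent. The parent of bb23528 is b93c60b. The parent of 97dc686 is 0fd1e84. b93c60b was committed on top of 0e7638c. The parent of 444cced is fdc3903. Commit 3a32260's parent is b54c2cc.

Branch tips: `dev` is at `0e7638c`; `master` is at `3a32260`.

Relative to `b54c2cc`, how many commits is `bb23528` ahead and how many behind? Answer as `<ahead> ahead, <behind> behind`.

1 ahead, 3 behind

Reachable from bb23528: {0e7638c, b93c60b, bb23528, fdc3903}.
Reachable from b54c2cc: {0e7638c, 527edc5, 9a91aee, b54c2cc, b93c60b, fdc3903}.
Only in bb23528's history (ahead): {bb23528} — 1.
Only in b54c2cc's history (behind): {527edc5, 9a91aee, b54c2cc} — 3.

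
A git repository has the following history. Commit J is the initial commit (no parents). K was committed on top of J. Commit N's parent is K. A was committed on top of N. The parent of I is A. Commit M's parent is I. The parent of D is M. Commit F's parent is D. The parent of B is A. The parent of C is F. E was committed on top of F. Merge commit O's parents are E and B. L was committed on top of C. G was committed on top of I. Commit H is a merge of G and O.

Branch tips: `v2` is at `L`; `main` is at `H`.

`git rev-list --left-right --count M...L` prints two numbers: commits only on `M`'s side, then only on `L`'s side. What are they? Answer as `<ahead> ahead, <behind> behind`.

Reachable from M: {A, I, J, K, M, N}.
Reachable from L: {A, C, D, F, I, J, K, L, M, N}.
Only in M's history (ahead): {} — 0.
Only in L's history (behind): {C, D, F, L} — 4.

0 ahead, 4 behind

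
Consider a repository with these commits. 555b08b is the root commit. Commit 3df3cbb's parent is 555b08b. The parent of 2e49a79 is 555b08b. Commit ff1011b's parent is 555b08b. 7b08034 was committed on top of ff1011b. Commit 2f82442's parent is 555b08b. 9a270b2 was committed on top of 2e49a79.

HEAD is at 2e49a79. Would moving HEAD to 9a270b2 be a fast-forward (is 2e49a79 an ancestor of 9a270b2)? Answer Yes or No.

A fast-forward from 2e49a79 to 9a270b2 is possible iff 2e49a79 is an ancestor of 9a270b2.
Ancestors of 9a270b2: {2e49a79, 555b08b, 9a270b2}.
2e49a79 is among them, so fast-forward is possible.

Yes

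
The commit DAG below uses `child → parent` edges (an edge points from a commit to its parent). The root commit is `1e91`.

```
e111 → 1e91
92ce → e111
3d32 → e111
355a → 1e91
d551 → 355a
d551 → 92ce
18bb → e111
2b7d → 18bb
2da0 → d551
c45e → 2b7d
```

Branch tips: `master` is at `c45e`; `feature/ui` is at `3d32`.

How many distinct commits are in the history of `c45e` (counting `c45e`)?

5

Walking parent pointers from c45e: reachable set = {18bb, 1e91, 2b7d, c45e, e111}.
That is 5 commits.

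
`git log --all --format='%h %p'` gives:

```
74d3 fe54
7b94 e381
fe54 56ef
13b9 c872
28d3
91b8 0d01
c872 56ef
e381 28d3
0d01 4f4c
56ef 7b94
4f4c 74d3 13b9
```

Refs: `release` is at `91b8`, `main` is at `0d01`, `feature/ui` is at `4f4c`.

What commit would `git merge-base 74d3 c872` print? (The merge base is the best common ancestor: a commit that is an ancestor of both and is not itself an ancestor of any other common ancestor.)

56ef

Ancestors of 74d3: {28d3, 56ef, 74d3, 7b94, e381, fe54}.
Ancestors of c872: {28d3, 56ef, 7b94, c872, e381}.
Common ancestors: {28d3, 56ef, 7b94, e381}.
Among these, 56ef is not an ancestor of any other common ancestor — it is the merge base.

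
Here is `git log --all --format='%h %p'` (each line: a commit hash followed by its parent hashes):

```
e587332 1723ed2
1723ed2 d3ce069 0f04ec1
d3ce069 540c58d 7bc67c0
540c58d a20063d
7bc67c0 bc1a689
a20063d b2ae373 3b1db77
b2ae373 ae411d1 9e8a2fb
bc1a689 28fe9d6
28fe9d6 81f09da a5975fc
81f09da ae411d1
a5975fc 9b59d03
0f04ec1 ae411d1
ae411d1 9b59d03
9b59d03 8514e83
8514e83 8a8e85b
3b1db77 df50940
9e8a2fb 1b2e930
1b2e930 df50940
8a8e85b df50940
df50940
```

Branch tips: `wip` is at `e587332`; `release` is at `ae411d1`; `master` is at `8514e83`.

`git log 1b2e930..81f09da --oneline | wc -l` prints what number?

Reachable from 81f09da: {81f09da, 8514e83, 8a8e85b, 9b59d03, ae411d1, df50940}.
Reachable from 1b2e930: {1b2e930, df50940}.
In 81f09da's history but not 1b2e930's: {81f09da, 8514e83, 8a8e85b, 9b59d03, ae411d1} — 5 commits.

5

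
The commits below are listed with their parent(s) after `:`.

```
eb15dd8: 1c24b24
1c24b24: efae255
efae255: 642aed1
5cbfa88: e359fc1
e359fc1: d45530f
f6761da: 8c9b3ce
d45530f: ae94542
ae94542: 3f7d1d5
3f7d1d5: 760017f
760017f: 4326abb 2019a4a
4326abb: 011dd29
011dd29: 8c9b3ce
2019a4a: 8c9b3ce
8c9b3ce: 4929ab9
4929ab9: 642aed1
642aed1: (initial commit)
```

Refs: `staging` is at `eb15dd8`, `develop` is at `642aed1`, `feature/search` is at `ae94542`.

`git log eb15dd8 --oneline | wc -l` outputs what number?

Walking parent pointers from eb15dd8: reachable set = {1c24b24, 642aed1, eb15dd8, efae255}.
That is 4 commits.

4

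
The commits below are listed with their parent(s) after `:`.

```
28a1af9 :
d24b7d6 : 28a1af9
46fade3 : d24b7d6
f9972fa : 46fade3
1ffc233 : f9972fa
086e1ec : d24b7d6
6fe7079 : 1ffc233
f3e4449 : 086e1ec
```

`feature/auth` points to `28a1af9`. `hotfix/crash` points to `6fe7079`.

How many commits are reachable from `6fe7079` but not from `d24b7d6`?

4

Reachable from 6fe7079: {1ffc233, 28a1af9, 46fade3, 6fe7079, d24b7d6, f9972fa}.
Reachable from d24b7d6: {28a1af9, d24b7d6}.
In 6fe7079's history but not d24b7d6's: {1ffc233, 46fade3, 6fe7079, f9972fa} — 4 commits.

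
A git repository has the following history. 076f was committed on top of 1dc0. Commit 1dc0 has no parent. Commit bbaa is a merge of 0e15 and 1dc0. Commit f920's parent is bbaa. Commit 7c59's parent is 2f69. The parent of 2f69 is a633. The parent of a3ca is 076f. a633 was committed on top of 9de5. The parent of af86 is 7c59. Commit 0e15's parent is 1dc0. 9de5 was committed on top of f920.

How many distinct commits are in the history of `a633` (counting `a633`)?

Walking parent pointers from a633: reachable set = {0e15, 1dc0, 9de5, a633, bbaa, f920}.
That is 6 commits.

6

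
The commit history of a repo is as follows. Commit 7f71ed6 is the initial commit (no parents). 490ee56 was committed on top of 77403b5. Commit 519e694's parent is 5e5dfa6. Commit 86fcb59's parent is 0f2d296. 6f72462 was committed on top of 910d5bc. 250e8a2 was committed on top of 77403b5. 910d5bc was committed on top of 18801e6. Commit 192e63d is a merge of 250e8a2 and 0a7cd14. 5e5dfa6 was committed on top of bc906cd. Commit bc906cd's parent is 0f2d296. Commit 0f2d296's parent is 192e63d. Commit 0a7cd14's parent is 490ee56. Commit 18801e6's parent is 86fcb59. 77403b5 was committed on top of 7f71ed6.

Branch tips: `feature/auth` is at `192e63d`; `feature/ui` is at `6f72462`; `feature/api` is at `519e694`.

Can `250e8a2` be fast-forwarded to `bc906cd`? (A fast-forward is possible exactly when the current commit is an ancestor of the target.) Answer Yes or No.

Yes

A fast-forward from 250e8a2 to bc906cd is possible iff 250e8a2 is an ancestor of bc906cd.
Ancestors of bc906cd: {0a7cd14, 0f2d296, 192e63d, 250e8a2, 490ee56, 77403b5, 7f71ed6, bc906cd}.
250e8a2 is among them, so fast-forward is possible.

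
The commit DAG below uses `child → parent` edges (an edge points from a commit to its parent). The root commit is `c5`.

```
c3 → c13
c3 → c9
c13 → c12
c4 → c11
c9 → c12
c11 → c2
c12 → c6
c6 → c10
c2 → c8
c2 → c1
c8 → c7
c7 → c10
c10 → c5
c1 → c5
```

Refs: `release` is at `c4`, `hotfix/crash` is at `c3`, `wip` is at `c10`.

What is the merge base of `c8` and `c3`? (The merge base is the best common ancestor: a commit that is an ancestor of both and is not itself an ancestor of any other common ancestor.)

c10

Ancestors of c8: {c10, c5, c7, c8}.
Ancestors of c3: {c10, c12, c13, c3, c5, c6, c9}.
Common ancestors: {c10, c5}.
Among these, c10 is not an ancestor of any other common ancestor — it is the merge base.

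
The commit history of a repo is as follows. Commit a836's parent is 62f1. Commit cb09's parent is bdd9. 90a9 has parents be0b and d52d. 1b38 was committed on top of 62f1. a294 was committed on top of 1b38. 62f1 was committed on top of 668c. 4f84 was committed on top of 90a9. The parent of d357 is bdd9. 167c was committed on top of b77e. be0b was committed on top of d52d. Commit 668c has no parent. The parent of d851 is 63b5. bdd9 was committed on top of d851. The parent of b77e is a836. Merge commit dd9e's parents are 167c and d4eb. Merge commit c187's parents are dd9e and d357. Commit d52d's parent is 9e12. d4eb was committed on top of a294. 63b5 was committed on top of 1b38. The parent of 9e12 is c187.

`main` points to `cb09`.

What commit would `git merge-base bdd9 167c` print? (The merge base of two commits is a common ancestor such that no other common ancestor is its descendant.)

Ancestors of bdd9: {1b38, 62f1, 63b5, 668c, bdd9, d851}.
Ancestors of 167c: {167c, 62f1, 668c, a836, b77e}.
Common ancestors: {62f1, 668c}.
Among these, 62f1 is not an ancestor of any other common ancestor — it is the merge base.

62f1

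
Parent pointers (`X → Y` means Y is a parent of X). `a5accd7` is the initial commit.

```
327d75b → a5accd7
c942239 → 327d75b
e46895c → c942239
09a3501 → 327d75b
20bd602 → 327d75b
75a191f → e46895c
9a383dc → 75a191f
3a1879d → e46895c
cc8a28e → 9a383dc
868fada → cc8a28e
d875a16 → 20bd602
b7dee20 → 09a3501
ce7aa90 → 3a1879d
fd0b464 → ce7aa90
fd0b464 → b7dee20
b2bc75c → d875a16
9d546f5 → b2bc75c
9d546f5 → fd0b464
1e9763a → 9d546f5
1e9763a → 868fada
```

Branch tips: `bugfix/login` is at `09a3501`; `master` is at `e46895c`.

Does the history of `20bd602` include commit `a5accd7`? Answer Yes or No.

Ancestors of 20bd602 (commits reachable by following parents): {20bd602, 327d75b, a5accd7}.
a5accd7 is in that set, so it is an ancestor of 20bd602.

Yes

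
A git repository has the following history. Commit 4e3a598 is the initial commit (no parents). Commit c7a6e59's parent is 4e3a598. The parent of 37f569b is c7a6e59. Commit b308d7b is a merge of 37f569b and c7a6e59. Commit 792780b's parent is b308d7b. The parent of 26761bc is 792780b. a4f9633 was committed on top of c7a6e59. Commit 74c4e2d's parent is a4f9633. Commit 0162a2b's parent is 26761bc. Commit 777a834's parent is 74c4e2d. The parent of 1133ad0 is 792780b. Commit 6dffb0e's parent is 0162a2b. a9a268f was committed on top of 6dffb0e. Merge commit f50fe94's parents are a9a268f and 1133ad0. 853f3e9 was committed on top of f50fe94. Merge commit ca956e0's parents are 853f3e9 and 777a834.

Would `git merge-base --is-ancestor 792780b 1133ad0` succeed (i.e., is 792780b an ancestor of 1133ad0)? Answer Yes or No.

Yes

Ancestors of 1133ad0 (commits reachable by following parents): {1133ad0, 37f569b, 4e3a598, 792780b, b308d7b, c7a6e59}.
792780b is in that set, so it is an ancestor of 1133ad0.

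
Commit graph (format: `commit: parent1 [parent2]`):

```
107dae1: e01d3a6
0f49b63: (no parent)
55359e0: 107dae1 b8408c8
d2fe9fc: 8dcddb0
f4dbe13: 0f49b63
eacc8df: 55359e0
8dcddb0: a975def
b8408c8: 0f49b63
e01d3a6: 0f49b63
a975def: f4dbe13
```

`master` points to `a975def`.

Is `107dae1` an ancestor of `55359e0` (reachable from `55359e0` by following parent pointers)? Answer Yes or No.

Ancestors of 55359e0 (commits reachable by following parents): {0f49b63, 107dae1, 55359e0, b8408c8, e01d3a6}.
107dae1 is in that set, so it is an ancestor of 55359e0.

Yes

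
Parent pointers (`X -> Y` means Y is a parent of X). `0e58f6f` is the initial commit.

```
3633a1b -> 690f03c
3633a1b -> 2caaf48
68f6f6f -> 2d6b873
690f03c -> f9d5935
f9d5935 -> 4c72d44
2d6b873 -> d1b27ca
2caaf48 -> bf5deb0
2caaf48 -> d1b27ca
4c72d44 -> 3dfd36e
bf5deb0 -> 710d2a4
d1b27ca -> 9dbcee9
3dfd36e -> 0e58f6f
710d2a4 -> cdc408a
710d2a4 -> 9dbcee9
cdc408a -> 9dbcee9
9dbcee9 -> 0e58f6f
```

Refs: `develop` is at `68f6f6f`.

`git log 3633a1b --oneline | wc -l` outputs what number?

12

Walking parent pointers from 3633a1b: reachable set = {0e58f6f, 2caaf48, 3633a1b, 3dfd36e, 4c72d44, 690f03c, 710d2a4, 9dbcee9, bf5deb0, cdc408a, d1b27ca, f9d5935}.
That is 12 commits.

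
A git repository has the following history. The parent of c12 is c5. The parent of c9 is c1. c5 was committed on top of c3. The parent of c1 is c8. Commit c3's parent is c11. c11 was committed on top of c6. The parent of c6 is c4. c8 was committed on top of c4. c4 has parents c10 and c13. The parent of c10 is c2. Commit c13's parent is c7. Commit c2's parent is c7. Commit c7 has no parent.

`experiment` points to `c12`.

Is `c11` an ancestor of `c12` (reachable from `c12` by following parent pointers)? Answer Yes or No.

Ancestors of c12 (commits reachable by following parents): {c10, c11, c12, c13, c2, c3, c4, c5, c6, c7}.
c11 is in that set, so it is an ancestor of c12.

Yes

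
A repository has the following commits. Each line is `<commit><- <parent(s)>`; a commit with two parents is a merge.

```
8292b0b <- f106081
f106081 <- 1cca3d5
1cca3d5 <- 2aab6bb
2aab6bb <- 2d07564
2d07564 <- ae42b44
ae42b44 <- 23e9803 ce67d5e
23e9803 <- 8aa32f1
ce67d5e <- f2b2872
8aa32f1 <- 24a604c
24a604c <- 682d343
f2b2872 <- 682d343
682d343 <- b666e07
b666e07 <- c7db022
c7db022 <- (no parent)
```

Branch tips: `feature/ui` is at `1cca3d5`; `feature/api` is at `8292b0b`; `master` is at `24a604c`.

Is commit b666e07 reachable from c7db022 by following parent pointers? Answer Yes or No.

Ancestors of c7db022: {c7db022}.
b666e07 is not in that set, so it is not an ancestor of c7db022.

No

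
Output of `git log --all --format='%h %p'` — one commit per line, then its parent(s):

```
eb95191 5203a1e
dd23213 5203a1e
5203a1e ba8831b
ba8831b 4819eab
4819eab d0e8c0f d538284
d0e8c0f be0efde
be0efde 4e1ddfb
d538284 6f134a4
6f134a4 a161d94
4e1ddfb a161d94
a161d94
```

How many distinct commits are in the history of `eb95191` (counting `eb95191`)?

10

Walking parent pointers from eb95191: reachable set = {4819eab, 4e1ddfb, 5203a1e, 6f134a4, a161d94, ba8831b, be0efde, d0e8c0f, d538284, eb95191}.
That is 10 commits.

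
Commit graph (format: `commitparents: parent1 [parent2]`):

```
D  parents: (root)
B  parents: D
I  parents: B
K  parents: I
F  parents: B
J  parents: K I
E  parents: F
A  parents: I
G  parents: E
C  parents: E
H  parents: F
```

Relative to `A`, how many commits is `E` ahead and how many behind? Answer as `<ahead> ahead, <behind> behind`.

2 ahead, 2 behind

Reachable from E: {B, D, E, F}.
Reachable from A: {A, B, D, I}.
Only in E's history (ahead): {E, F} — 2.
Only in A's history (behind): {A, I} — 2.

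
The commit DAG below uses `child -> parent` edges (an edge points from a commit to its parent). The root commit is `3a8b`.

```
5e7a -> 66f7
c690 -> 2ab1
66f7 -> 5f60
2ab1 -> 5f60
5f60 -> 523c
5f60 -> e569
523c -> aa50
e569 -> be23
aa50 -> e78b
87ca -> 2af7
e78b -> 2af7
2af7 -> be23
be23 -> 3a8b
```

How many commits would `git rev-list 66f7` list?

9

Walking parent pointers from 66f7: reachable set = {2af7, 3a8b, 523c, 5f60, 66f7, aa50, be23, e569, e78b}.
That is 9 commits.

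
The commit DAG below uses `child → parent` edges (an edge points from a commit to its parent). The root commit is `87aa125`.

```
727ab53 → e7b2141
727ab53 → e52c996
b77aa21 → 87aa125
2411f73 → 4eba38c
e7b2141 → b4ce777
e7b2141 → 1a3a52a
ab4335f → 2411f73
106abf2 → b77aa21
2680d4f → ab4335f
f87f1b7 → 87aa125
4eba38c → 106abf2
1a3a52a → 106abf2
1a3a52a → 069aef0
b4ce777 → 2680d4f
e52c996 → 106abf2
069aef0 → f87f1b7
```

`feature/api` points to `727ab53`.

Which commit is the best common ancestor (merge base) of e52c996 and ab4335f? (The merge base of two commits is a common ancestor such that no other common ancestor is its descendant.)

Ancestors of e52c996: {106abf2, 87aa125, b77aa21, e52c996}.
Ancestors of ab4335f: {106abf2, 2411f73, 4eba38c, 87aa125, ab4335f, b77aa21}.
Common ancestors: {106abf2, 87aa125, b77aa21}.
Among these, 106abf2 is not an ancestor of any other common ancestor — it is the merge base.

106abf2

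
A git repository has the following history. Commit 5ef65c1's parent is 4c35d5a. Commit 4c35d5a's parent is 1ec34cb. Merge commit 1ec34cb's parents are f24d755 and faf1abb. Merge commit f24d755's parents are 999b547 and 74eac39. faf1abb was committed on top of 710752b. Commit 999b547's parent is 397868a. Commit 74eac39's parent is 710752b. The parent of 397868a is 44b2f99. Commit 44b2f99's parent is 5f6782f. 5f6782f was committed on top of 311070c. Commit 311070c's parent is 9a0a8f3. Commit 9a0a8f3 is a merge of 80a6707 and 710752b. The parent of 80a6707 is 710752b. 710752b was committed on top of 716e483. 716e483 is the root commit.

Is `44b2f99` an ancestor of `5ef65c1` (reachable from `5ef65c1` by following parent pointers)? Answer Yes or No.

Ancestors of 5ef65c1 (commits reachable by following parents): {1ec34cb, 311070c, 397868a, 44b2f99, 4c35d5a, 5ef65c1, 5f6782f, 710752b, 716e483, 74eac39, 80a6707, 999b547, 9a0a8f3, f24d755, faf1abb}.
44b2f99 is in that set, so it is an ancestor of 5ef65c1.

Yes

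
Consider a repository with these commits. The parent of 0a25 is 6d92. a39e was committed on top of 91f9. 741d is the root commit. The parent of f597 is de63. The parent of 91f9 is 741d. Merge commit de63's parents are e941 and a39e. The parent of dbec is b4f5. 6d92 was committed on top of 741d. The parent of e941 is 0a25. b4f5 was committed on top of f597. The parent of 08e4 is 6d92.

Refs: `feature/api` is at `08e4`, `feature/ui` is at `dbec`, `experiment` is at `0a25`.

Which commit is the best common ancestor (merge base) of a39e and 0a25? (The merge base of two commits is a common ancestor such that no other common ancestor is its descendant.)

741d

Ancestors of a39e: {741d, 91f9, a39e}.
Ancestors of 0a25: {0a25, 6d92, 741d}.
Common ancestors: {741d}.
The only common ancestor is 741d, so it is the merge base.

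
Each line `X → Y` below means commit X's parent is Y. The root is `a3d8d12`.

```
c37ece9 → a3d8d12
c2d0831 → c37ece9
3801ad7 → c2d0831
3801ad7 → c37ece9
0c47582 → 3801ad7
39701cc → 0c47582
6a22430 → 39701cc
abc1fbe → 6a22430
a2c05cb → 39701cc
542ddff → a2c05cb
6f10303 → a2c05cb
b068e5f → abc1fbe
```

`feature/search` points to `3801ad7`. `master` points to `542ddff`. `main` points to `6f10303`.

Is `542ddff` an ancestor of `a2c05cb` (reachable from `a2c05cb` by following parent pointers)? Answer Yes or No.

Ancestors of a2c05cb: {0c47582, 3801ad7, 39701cc, a2c05cb, a3d8d12, c2d0831, c37ece9}.
542ddff is not in that set, so it is not an ancestor of a2c05cb.

No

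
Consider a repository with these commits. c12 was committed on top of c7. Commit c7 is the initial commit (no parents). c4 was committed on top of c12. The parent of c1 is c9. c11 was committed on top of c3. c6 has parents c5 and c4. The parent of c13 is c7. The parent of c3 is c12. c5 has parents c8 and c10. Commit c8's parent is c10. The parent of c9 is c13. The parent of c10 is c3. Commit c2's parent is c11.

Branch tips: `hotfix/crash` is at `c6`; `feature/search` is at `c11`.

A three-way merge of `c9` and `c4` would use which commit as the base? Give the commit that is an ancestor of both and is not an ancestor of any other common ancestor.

c7

Ancestors of c9: {c13, c7, c9}.
Ancestors of c4: {c12, c4, c7}.
Common ancestors: {c7}.
The only common ancestor is c7, so it is the merge base.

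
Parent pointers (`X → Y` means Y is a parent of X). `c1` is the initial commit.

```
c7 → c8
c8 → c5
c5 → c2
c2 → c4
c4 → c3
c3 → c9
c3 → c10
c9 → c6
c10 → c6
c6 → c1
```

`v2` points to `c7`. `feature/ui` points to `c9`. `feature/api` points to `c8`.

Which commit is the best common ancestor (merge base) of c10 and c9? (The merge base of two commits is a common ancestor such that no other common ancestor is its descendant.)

c6

Ancestors of c10: {c1, c10, c6}.
Ancestors of c9: {c1, c6, c9}.
Common ancestors: {c1, c6}.
Among these, c6 is not an ancestor of any other common ancestor — it is the merge base.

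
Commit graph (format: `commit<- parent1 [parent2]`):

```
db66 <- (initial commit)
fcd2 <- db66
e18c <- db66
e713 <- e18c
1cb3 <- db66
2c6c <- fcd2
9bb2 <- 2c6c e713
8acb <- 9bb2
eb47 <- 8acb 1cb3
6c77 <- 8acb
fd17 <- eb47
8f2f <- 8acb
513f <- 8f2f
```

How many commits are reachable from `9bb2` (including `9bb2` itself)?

6

Walking parent pointers from 9bb2: reachable set = {2c6c, 9bb2, db66, e18c, e713, fcd2}.
That is 6 commits.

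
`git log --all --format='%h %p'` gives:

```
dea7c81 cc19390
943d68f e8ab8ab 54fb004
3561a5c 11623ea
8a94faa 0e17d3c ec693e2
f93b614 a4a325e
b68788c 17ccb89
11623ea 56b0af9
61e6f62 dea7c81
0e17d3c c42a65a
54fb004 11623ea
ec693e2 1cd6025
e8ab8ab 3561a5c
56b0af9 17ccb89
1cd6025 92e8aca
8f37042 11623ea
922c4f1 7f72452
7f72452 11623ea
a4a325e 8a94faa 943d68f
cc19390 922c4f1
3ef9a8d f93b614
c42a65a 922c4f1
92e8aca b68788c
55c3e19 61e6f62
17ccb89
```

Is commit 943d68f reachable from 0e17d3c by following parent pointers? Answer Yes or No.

Ancestors of 0e17d3c: {0e17d3c, 11623ea, 17ccb89, 56b0af9, 7f72452, 922c4f1, c42a65a}.
943d68f is not in that set, so it is not an ancestor of 0e17d3c.

No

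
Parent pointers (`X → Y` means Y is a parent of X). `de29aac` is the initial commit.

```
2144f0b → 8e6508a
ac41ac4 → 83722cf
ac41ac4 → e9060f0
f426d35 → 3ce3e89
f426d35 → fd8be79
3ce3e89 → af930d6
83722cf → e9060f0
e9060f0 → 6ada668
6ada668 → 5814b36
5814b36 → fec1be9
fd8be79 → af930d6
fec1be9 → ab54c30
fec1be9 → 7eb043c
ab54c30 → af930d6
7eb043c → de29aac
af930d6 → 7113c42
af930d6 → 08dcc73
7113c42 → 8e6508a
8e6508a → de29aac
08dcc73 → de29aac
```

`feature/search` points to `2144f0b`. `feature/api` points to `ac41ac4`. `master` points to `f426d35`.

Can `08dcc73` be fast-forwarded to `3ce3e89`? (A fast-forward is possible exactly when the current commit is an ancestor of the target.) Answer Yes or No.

A fast-forward from 08dcc73 to 3ce3e89 is possible iff 08dcc73 is an ancestor of 3ce3e89.
Ancestors of 3ce3e89: {08dcc73, 3ce3e89, 7113c42, 8e6508a, af930d6, de29aac}.
08dcc73 is among them, so fast-forward is possible.

Yes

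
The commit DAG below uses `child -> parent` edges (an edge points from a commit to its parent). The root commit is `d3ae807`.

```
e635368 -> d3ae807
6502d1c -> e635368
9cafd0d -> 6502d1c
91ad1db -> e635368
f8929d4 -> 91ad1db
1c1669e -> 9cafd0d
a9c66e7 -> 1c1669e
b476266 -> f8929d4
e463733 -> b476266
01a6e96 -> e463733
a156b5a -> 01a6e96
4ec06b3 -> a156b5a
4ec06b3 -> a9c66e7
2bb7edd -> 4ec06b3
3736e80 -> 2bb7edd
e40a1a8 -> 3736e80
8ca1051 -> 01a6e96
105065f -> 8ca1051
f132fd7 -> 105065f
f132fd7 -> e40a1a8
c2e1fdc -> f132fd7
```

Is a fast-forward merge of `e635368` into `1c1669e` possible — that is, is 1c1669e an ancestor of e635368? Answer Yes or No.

A fast-forward from 1c1669e to e635368 is possible iff 1c1669e is an ancestor of e635368.
Ancestors of e635368: {d3ae807, e635368}.
1c1669e is not among them, so fast-forward is not possible.

No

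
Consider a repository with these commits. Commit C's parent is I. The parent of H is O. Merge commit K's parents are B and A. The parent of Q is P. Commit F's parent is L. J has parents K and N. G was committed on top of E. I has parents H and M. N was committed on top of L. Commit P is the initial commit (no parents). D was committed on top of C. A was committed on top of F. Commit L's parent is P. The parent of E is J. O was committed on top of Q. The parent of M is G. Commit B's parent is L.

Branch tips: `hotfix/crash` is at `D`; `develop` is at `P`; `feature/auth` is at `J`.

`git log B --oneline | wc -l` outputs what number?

3

Walking parent pointers from B: reachable set = {B, L, P}.
That is 3 commits.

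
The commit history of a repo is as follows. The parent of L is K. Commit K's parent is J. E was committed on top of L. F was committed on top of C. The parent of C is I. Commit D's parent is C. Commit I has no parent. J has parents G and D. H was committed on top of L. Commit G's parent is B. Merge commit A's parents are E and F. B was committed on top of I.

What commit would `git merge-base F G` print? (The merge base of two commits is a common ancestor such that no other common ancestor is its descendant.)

I

Ancestors of F: {C, F, I}.
Ancestors of G: {B, G, I}.
Common ancestors: {I}.
The only common ancestor is I, so it is the merge base.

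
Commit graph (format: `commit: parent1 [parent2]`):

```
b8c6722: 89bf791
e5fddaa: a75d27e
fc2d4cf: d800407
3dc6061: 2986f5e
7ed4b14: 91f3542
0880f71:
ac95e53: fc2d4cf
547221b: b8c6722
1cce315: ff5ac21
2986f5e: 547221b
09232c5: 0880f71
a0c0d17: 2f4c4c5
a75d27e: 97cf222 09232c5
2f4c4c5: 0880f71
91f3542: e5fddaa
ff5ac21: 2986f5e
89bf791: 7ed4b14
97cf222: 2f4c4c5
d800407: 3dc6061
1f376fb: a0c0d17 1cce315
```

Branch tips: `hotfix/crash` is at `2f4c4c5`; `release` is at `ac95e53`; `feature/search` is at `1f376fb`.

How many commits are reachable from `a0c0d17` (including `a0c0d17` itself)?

Walking parent pointers from a0c0d17: reachable set = {0880f71, 2f4c4c5, a0c0d17}.
That is 3 commits.

3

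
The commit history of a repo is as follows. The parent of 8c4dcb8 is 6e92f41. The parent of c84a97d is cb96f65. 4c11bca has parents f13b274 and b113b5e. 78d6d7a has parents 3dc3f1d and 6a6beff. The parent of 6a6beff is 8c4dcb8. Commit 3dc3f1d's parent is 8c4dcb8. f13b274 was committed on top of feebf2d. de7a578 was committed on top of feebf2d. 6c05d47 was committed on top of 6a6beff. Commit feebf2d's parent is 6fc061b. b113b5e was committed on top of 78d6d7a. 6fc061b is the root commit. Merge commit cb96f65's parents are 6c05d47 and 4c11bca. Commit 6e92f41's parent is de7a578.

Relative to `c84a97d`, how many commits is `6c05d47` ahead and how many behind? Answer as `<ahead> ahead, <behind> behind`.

0 ahead, 7 behind

Reachable from 6c05d47: {6a6beff, 6c05d47, 6e92f41, 6fc061b, 8c4dcb8, de7a578, feebf2d}.
Reachable from c84a97d: {3dc3f1d, 4c11bca, 6a6beff, 6c05d47, 6e92f41, 6fc061b, 78d6d7a, 8c4dcb8, b113b5e, c84a97d, cb96f65, de7a578, f13b274, feebf2d}.
Only in 6c05d47's history (ahead): {} — 0.
Only in c84a97d's history (behind): {3dc3f1d, 4c11bca, 78d6d7a, b113b5e, c84a97d, cb96f65, f13b274} — 7.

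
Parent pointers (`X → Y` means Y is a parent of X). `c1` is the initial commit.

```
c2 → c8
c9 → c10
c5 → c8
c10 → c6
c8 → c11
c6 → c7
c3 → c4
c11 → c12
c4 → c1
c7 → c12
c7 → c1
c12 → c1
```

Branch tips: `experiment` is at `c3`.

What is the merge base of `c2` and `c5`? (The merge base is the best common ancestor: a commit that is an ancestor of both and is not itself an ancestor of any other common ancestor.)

c8

Ancestors of c2: {c1, c11, c12, c2, c8}.
Ancestors of c5: {c1, c11, c12, c5, c8}.
Common ancestors: {c1, c11, c12, c8}.
Among these, c8 is not an ancestor of any other common ancestor — it is the merge base.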